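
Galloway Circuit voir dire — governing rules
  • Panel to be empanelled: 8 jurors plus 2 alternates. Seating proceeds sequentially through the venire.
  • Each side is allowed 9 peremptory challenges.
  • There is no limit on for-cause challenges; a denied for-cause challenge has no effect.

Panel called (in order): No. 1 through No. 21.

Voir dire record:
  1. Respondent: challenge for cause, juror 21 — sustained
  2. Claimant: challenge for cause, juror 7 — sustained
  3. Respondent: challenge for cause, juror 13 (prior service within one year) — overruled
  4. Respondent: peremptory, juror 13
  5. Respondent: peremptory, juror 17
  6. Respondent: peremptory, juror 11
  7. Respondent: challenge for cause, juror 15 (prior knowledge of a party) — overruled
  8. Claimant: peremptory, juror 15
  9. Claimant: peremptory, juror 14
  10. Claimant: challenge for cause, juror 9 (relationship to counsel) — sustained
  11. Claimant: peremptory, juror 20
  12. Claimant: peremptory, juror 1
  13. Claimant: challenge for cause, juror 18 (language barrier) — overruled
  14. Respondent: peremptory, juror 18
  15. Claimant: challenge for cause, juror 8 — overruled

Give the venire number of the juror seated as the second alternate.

19

Removed: #1, #7, #9, #11, #13, #14, #15, #17, #18, #20, #21. (#8 stays — for-cause denied.)
Seating in order: seats 1–8 → #2, #3, #4, #5, #6, #8, #10, #12; alternates → #16, #19.
So alternate 2 is #19.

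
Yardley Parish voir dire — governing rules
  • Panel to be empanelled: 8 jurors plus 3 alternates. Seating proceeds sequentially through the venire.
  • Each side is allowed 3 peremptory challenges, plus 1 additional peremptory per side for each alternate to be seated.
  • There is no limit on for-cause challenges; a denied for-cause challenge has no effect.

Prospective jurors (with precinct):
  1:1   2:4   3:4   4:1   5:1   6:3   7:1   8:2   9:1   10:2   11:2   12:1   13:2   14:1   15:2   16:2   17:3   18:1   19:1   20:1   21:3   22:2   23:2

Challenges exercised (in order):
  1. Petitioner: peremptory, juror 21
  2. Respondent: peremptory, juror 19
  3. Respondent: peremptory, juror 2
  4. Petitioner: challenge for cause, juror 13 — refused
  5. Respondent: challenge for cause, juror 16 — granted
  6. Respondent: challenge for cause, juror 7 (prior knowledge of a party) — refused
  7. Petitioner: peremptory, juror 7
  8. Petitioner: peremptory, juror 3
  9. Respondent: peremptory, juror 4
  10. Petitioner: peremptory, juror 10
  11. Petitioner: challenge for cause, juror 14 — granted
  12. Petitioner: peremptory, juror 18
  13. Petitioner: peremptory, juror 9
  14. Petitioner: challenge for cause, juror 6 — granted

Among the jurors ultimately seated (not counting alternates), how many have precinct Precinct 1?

Removed: #2, #3, #4, #6, #7, #9, #10, #14, #16, #18, #19, #21.
Seated jurors 1–8: #1, #5, #8, #11, #12, #13, #15, #17 (alternates #20, #22, #23 not counted).
Of those, in Precinct 1: #1, #5, #12 → 3.

3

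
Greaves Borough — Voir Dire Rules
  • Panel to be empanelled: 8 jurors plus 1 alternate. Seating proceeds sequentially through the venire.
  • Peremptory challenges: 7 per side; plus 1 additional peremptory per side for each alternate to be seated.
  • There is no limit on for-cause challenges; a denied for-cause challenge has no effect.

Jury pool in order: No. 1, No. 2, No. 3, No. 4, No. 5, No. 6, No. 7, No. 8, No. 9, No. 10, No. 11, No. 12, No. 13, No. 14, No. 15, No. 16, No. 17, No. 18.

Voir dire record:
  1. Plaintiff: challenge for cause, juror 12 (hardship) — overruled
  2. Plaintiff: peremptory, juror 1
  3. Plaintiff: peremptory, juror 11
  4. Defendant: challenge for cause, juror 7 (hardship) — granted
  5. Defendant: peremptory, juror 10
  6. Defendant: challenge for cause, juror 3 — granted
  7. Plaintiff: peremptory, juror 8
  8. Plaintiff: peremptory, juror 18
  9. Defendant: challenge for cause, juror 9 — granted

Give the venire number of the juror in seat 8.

15

Removed: #1, #3, #7, #8, #9, #10, #11, #18. (#12 stays — for-cause denied.)
Seating in order: seats 1–8 → #2, #4, #5, #6, #12, #13, #14, #15; alternates → #16.
So seat 8 is #15.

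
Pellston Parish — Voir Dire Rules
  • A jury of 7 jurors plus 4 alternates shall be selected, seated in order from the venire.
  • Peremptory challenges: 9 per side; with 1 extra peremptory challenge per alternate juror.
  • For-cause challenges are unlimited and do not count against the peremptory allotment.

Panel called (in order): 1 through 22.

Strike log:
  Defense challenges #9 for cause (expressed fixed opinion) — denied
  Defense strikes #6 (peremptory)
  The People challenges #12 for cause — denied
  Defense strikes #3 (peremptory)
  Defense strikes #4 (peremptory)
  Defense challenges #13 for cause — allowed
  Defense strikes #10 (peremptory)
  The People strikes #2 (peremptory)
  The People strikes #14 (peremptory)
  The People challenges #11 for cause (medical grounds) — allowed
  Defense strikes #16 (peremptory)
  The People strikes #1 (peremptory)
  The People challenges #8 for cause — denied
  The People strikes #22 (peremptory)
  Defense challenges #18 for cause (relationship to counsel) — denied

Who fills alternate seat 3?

Removed: #1, #2, #3, #4, #6, #10, #11, #13, #14, #16, #22. (#8, #9, #12, #18 stay — for-cause denied.)
Seating in order: seats 1–7 → #5, #7, #8, #9, #12, #15, #17; alternates → #18, #19, #20, #21.
So alternate 3 is #20.

20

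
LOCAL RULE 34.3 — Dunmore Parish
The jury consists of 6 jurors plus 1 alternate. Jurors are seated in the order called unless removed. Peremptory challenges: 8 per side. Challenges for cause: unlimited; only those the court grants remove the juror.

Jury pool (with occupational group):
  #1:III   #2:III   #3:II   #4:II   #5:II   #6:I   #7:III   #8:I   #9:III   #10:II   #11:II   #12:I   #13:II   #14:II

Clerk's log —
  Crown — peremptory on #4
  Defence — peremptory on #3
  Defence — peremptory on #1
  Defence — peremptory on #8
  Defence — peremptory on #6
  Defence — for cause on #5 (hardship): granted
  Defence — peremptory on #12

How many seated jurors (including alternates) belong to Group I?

Removed: #1, #3, #4, #5, #6, #8, #12.
Seated (7 incl. alternates): #2, #7, #9, #10, #11, #13, #14.
None of those are in Group I → 0.

0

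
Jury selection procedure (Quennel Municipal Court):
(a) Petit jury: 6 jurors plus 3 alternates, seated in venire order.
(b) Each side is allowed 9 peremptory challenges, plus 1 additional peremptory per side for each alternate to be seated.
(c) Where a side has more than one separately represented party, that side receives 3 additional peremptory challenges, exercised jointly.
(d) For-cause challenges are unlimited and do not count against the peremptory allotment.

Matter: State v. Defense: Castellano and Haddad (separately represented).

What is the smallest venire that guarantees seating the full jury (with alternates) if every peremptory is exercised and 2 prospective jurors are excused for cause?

Seats to fill: 6 + 3 alternates = 9.
Peremptories — State: 9 + 1×3 = 12; Defense: 9 + 1×3 + 3 = 15; total 27.
For-cause removals: 2.
Minimum venire: 9 + 27 + 2 = 38.

38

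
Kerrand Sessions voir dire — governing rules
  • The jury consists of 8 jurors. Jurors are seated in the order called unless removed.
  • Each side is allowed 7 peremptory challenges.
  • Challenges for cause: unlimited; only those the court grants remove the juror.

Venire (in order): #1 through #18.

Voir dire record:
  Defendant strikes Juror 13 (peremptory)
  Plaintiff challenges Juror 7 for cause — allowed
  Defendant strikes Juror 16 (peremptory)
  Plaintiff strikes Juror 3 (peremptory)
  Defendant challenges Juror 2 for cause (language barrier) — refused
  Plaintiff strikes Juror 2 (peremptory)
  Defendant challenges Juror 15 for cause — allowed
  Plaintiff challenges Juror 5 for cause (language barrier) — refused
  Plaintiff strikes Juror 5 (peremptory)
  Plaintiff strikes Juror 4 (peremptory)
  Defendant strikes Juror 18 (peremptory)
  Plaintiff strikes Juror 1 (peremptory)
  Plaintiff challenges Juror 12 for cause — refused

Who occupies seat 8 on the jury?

17

Removed: #1, #2, #3, #4, #5, #7, #13, #15, #16, #18. (#12 stays — for-cause denied.)
Seating in order: seats 1–8 → #6, #8, #9, #10, #11, #12, #14, #17.
So seat 8 is #17.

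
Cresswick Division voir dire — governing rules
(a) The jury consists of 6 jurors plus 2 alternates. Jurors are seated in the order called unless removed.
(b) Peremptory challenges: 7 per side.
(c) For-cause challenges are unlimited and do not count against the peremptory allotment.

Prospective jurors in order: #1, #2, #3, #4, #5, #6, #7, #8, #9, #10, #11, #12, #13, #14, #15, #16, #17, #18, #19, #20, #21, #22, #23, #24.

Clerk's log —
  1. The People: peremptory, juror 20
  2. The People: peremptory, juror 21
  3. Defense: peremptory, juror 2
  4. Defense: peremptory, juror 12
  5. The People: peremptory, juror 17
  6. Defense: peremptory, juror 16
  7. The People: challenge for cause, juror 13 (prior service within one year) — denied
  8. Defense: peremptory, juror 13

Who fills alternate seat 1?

8

Removed: #2, #12, #13, #16, #17, #20, #21.
Seating in order: seats 1–6 → #1, #3, #4, #5, #6, #7; alternates → #8, #9.
So alternate 1 is #8.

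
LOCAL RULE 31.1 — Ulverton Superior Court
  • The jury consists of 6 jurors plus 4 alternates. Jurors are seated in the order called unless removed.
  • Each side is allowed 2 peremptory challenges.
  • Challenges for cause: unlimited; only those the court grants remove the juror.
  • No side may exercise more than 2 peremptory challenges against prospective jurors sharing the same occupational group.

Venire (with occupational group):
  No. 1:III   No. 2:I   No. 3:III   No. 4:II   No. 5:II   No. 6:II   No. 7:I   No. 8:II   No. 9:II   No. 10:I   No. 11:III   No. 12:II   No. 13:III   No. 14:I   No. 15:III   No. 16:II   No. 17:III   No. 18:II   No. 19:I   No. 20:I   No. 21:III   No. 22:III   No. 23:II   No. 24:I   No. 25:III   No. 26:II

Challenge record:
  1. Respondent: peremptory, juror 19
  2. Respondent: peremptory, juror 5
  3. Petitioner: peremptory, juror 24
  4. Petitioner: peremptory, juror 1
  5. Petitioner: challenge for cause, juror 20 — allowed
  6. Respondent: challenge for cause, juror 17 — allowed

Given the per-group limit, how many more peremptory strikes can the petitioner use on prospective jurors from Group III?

Petitioner peremptories so far: #24, #1 — 2 of 2 used, 0 left overall.
Against Group III: #1 — 1 used; per-group cap 2 leaves 1.
Binding limit: min(0, 1) = 0.

0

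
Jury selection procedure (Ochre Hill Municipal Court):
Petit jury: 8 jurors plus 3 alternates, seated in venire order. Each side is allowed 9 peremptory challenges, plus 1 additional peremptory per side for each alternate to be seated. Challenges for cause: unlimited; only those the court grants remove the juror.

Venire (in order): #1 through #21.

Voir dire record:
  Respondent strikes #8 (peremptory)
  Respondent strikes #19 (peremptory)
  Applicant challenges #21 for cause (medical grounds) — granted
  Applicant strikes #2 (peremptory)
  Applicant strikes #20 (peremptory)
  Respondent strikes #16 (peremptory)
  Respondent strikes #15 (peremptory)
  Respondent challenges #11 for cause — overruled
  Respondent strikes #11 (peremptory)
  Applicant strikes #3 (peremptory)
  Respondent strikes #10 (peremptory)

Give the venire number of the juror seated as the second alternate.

Removed: #2, #3, #8, #10, #11, #15, #16, #19, #20, #21.
Seating in order: seats 1–8 → #1, #4, #5, #6, #7, #9, #12, #13; alternates → #14, #17, #18.
So alternate 2 is #17.

17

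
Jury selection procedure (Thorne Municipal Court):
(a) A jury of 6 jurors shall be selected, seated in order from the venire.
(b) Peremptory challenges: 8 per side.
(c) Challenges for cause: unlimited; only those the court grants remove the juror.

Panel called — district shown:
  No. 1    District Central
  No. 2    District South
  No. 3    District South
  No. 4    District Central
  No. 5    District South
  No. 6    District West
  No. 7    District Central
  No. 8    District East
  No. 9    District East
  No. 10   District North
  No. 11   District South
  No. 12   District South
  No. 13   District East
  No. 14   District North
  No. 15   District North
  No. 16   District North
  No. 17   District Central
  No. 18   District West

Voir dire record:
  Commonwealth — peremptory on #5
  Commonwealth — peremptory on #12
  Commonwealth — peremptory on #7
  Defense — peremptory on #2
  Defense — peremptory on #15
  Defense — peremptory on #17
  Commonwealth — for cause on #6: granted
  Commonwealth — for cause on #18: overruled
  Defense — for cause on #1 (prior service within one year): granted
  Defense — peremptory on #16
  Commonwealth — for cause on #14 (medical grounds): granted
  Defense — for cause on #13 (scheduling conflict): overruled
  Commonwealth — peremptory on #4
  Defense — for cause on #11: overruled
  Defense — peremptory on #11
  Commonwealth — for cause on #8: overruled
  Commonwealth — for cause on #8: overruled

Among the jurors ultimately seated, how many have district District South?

Removed: #1, #2, #4, #5, #6, #7, #11, #12, #14, #15, #16, #17.
Seated jurors 1–6: #3, #8, #9, #10, #13, #18.
Of those, in District South: #3 → 1.

1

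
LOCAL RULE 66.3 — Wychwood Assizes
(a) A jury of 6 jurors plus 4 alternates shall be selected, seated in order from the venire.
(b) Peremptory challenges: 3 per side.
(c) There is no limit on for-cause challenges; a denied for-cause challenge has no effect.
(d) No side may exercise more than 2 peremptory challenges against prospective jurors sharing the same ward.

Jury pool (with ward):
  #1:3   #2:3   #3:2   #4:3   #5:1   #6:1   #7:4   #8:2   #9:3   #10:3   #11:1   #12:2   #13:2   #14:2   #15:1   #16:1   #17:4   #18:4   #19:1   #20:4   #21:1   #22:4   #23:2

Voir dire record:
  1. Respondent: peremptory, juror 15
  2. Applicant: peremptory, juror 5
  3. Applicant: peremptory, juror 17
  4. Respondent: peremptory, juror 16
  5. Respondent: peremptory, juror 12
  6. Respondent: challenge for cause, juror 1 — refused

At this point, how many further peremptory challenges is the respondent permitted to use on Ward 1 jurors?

0

Respondent peremptories so far: #15, #16, #12 — 3 of 3 used, 0 left overall.
Against Ward 1: #15, #16 — 2 used; per-ward cap 2 leaves 0.
Binding limit: min(0, 0) = 0.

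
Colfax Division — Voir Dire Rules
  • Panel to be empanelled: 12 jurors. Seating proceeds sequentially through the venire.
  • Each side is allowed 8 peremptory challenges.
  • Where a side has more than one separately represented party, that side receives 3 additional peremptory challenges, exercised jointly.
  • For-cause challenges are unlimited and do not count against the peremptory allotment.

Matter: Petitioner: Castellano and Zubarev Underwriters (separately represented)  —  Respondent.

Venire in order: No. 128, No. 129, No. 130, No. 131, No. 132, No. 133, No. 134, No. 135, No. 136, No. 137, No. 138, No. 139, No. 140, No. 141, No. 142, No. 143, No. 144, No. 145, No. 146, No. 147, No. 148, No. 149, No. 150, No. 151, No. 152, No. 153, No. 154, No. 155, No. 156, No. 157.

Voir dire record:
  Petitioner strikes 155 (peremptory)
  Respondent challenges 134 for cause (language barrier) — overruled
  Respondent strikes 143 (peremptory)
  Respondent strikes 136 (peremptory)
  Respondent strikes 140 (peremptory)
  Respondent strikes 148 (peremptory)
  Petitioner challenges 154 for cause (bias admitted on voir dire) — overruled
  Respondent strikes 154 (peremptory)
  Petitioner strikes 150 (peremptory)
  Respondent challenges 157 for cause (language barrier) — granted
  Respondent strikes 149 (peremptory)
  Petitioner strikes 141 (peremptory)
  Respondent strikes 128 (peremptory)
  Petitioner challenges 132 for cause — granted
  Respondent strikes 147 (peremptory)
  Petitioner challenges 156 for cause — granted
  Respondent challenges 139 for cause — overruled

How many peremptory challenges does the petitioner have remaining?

8

Petitioner allotment: 8 base + 3 multi-party = 11.
Petitioner peremptories used: #155, #150, #141 — 3 (for-cause on #154, #132, #156 don't count).
Remaining: 11 − 3 = 8.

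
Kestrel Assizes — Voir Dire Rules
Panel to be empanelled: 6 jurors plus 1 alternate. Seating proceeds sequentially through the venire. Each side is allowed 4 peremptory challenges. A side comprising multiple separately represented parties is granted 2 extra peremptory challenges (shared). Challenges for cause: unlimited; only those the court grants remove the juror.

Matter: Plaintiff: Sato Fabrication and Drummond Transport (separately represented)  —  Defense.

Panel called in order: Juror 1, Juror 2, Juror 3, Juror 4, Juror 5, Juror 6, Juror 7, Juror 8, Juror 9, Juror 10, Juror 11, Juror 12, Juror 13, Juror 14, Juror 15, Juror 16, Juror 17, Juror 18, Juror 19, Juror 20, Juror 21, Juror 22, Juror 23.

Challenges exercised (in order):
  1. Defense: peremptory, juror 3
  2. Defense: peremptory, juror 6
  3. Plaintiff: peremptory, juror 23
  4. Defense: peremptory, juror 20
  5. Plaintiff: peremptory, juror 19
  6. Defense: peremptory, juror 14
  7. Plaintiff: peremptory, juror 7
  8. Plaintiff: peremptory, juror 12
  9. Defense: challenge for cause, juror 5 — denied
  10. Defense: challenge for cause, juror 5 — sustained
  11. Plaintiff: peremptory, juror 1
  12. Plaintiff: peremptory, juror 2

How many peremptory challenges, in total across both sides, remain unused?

0

Plaintiff allotment: 4 base + 2 multi-party = 6. Defense allotment: 4.
Plaintiff peremptories used: #23, #19, #7, #12, #1, #2 — 6.
Defense peremptories used: #3, #6, #20, #14 — 4 (for-cause on #5, #5 don't count).
Remaining: (6 − 6) + (4 − 4) = 0.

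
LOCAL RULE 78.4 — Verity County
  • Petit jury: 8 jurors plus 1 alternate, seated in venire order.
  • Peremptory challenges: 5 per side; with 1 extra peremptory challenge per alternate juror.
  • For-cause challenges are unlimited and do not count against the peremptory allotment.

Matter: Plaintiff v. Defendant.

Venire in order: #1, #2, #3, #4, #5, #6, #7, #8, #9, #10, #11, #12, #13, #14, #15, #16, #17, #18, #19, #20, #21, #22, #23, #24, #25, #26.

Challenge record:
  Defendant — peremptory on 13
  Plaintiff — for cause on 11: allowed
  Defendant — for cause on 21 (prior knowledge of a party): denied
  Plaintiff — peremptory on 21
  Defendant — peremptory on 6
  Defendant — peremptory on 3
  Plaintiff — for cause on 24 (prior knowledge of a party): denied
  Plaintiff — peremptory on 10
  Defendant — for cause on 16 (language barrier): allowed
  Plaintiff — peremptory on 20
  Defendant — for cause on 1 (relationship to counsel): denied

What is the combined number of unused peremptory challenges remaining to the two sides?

6

Plaintiff allotment: 5 base + 1 × 1 alternate = 6. Defendant allotment: 5 base + 1 × 1 alternate = 6.
Plaintiff peremptories used: #21, #10, #20 — 3 (for-cause on #11, #24 don't count).
Defendant peremptories used: #13, #6, #3 — 3 (for-cause on #21, #16, #1 don't count).
Remaining: (6 − 3) + (6 − 3) = 6.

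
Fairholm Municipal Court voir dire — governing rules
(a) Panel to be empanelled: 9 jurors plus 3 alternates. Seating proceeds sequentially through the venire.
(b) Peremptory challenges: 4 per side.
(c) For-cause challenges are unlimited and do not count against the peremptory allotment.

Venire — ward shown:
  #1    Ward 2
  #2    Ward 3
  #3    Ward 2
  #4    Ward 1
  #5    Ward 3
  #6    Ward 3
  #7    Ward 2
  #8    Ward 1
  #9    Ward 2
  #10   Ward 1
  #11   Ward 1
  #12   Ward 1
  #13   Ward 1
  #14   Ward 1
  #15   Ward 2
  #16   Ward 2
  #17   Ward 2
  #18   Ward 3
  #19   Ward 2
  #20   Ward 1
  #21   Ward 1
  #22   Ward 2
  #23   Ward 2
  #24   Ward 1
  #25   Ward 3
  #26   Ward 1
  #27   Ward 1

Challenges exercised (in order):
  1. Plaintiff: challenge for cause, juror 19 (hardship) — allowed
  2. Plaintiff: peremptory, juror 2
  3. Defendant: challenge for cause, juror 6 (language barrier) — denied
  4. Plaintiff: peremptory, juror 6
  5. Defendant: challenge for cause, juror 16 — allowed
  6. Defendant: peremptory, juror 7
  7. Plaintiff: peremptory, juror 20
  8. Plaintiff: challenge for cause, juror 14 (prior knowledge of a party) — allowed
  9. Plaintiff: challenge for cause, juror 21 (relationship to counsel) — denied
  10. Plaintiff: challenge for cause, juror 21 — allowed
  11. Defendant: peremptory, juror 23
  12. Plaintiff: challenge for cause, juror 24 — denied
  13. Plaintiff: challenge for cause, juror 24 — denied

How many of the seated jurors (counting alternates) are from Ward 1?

6

Removed: #2, #6, #7, #14, #16, #19, #20, #21, #23.
Seated (12 incl. alternates): #1, #3, #4, #5, #8, #9, #10, #11, #12, #13, #15, #17.
Of those, in Ward 1: #4, #8, #10, #11, #12, #13 → 6.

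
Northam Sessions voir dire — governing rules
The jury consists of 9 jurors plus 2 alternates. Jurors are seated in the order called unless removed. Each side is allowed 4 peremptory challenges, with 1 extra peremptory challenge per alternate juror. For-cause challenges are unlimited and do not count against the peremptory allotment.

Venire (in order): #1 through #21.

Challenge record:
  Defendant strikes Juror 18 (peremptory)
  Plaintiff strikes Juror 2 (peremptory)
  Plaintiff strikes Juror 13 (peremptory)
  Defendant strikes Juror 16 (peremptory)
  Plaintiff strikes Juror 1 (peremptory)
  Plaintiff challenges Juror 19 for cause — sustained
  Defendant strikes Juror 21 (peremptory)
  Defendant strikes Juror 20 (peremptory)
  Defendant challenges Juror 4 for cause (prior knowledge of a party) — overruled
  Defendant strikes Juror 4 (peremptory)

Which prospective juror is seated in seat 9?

Removed: #1, #2, #4, #13, #16, #18, #19, #20, #21.
Filling seats in venire order through position 9: #3, #5, #6, #7, #8, #9, #10, #11, #12.
So seat 9 is #12.

12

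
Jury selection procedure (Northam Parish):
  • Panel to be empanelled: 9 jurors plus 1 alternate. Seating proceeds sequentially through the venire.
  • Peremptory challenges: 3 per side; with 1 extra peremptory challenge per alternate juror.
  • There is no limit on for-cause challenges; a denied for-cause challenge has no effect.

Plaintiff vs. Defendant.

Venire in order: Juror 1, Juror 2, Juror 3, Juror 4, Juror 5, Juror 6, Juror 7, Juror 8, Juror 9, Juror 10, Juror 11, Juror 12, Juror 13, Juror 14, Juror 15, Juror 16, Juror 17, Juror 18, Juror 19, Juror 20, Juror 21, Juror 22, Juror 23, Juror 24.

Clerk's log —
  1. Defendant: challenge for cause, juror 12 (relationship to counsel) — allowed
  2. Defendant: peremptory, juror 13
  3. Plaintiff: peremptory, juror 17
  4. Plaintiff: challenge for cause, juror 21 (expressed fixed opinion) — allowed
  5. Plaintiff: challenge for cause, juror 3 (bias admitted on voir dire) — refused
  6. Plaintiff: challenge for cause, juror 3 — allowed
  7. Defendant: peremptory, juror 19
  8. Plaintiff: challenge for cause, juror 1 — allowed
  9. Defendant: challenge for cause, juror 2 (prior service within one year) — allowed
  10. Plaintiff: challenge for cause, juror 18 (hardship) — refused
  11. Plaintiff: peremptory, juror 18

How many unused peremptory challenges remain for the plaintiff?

Plaintiff allotment: 3 base + 1 × 1 alternate = 4.
Plaintiff peremptories used: #17, #18 — 2 (for-cause on #21, #3, #3, #1, #18 don't count).
Remaining: 4 − 2 = 2.

2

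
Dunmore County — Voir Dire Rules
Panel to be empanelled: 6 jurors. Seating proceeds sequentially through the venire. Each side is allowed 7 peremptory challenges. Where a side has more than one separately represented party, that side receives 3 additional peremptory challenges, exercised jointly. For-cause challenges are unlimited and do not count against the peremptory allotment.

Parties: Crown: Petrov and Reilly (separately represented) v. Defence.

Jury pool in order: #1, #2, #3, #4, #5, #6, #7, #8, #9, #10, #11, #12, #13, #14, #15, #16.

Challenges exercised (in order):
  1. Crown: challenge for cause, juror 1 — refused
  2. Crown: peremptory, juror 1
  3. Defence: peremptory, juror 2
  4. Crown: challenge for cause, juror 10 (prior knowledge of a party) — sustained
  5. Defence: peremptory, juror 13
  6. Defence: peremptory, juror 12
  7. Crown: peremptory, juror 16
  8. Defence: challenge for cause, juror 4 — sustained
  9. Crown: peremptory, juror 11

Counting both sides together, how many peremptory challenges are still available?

11

Crown allotment: 7 base + 3 multi-party = 10. Defence allotment: 7.
Crown peremptories used: #1, #16, #11 — 3 (for-cause on #1, #10 don't count).
Defence peremptories used: #2, #13, #12 — 3 (the for-cause on #4 doesn't count).
Remaining: (10 − 3) + (7 − 3) = 11.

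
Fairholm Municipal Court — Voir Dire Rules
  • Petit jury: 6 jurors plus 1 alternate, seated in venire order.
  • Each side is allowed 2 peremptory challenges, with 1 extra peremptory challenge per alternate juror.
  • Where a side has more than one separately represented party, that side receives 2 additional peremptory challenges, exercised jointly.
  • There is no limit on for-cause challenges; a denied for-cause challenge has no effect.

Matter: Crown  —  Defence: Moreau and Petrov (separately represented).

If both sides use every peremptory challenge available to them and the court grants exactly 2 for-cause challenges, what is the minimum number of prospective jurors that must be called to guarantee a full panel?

17

Seats to fill: 6 + 1 alternates = 7.
Peremptories — Crown: 2 + 1×1 = 3; Defence: 2 + 1×1 + 2 = 5; total 8.
For-cause removals: 2.
Minimum venire: 7 + 8 + 2 = 17.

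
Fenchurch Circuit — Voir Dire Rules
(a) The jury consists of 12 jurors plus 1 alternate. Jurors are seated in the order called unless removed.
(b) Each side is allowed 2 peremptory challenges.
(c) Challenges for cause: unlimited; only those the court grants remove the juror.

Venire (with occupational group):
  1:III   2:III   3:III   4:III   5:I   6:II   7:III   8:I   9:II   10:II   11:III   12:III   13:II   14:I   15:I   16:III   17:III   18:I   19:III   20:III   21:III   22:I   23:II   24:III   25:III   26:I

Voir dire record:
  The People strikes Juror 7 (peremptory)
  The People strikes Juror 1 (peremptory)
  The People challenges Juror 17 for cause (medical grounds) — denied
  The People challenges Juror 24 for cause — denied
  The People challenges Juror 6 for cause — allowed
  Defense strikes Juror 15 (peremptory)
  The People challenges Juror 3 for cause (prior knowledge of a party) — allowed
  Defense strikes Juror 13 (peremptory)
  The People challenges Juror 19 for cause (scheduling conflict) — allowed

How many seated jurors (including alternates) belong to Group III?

7

Removed: #1, #3, #6, #7, #13, #15, #19.
Seated (13 incl. alternates): #2, #4, #5, #8, #9, #10, #11, #12, #14, #16, #17, #18, #20.
Of those, in Group III: #2, #4, #11, #12, #16, #17, #20 → 7.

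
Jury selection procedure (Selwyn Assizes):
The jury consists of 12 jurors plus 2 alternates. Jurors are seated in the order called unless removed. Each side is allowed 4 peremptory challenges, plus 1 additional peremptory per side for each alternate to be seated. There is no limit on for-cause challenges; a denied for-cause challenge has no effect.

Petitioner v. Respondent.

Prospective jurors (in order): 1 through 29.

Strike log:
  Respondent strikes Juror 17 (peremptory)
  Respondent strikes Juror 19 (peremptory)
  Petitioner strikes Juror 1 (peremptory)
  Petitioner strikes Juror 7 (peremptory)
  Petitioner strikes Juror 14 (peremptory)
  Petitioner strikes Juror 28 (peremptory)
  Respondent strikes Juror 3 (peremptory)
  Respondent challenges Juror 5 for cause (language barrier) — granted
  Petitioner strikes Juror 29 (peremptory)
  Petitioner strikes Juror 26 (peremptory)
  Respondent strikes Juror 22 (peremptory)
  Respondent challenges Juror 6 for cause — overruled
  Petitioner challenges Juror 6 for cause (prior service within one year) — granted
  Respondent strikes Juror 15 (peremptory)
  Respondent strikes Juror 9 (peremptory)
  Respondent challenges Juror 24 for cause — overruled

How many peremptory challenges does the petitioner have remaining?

0

Petitioner allotment: 4 base + 1 × 2 alternates = 6.
Petitioner peremptories used: #1, #7, #14, #28, #29, #26 — 6 (the for-cause on #6 doesn't count).
Remaining: 6 − 6 = 0.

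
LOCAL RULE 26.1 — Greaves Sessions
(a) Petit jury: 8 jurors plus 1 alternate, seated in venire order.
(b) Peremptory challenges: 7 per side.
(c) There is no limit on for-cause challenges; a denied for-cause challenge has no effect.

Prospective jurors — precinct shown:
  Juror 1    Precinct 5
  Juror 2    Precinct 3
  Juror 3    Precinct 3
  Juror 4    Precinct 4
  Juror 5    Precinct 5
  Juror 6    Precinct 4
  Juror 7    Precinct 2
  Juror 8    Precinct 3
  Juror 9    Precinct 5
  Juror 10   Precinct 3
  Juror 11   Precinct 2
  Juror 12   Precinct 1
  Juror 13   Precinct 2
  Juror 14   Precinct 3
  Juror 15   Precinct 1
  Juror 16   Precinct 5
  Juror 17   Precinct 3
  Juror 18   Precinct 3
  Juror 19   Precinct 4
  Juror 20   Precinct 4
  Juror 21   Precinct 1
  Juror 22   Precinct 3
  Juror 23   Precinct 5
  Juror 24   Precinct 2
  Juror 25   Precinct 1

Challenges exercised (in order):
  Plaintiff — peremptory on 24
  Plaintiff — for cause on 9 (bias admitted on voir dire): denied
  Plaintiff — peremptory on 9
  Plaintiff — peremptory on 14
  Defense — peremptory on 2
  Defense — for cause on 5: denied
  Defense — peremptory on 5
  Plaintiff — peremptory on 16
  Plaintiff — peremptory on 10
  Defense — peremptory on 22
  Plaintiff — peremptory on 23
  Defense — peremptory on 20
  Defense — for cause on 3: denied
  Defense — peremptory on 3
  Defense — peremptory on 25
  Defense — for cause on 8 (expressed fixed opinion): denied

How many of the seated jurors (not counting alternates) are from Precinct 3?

Removed: #2, #3, #5, #9, #10, #14, #16, #20, #22, #23, #24, #25.
Seated jurors 1–8: #1, #4, #6, #7, #8, #11, #12, #13 (alternates #15 not counted).
Of those, in Precinct 3: #8 → 1.

1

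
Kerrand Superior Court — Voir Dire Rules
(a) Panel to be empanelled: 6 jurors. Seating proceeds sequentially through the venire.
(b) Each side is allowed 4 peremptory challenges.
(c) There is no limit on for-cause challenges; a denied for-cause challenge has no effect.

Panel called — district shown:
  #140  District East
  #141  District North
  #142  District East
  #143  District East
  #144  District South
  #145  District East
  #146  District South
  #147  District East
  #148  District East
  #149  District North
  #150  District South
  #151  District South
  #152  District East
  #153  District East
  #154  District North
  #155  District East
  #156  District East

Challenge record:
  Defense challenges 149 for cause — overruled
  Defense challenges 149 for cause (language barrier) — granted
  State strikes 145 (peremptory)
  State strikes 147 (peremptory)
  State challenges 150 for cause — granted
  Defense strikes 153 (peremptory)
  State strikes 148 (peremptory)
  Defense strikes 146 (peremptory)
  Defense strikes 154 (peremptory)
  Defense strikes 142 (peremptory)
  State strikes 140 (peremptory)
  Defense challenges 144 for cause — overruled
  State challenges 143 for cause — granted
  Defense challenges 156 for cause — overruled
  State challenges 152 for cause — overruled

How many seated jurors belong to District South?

2

Removed: #140, #142, #143, #145, #146, #147, #148, #149, #150, #153, #154.
Seated jurors 1–6: #141, #144, #151, #152, #155, #156.
Of those, in District South: #144, #151 → 2.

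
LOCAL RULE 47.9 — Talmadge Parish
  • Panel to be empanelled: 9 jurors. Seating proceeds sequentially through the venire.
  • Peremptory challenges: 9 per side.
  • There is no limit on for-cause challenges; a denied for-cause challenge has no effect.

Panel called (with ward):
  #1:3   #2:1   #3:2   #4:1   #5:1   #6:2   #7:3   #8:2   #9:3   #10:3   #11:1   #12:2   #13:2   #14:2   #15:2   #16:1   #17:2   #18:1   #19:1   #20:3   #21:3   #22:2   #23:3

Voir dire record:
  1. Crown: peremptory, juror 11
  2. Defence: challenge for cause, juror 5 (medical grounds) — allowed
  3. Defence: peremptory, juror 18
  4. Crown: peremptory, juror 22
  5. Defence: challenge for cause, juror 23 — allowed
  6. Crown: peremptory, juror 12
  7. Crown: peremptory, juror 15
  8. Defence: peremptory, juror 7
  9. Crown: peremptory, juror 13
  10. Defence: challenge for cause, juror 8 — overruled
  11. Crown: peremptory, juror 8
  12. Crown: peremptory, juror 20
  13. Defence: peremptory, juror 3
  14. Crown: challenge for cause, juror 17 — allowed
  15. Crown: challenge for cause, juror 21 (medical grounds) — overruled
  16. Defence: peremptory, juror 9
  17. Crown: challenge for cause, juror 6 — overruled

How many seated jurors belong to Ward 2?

Removed: #3, #5, #7, #8, #9, #11, #12, #13, #15, #17, #18, #20, #22, #23.
Seated jurors 1–9: #1, #2, #4, #6, #10, #14, #16, #19, #21.
Of those, in Ward 2: #6, #14 → 2.

2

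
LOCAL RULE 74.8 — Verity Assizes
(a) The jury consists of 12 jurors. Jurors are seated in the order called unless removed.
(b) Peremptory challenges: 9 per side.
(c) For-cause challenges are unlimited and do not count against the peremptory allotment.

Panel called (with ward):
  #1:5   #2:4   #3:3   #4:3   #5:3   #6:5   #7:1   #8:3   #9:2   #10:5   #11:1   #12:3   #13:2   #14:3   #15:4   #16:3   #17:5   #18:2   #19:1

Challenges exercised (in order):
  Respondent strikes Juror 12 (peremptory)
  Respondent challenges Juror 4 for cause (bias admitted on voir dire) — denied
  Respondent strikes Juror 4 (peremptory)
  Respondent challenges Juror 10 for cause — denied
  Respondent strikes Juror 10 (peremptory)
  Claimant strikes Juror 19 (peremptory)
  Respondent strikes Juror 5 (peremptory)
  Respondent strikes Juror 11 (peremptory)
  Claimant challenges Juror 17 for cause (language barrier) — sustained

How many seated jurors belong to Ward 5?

Removed: #4, #5, #10, #11, #12, #17, #19.
Seated jurors 1–12: #1, #2, #3, #6, #7, #8, #9, #13, #14, #15, #16, #18.
Of those, in Ward 5: #1, #6 → 2.

2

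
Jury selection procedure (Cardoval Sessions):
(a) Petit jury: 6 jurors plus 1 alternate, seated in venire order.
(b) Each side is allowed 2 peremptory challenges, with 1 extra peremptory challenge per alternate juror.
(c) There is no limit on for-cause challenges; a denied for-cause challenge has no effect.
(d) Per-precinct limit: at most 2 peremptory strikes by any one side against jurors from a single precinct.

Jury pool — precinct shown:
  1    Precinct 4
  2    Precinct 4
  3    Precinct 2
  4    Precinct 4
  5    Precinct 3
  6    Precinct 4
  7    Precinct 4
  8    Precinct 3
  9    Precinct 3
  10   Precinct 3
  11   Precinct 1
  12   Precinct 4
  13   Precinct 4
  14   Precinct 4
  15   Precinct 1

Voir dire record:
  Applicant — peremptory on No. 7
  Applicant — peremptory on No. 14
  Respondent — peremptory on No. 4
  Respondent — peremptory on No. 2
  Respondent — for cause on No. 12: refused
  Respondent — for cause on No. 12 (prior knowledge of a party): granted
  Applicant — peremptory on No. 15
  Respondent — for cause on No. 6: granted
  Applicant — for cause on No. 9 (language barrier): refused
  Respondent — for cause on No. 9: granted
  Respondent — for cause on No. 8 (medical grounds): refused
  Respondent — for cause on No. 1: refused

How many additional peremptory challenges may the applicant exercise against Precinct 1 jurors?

Applicant peremptories so far: #7, #14, #15 — 3 of 3 used, 0 left overall.
Against Precinct 1: #15 — 1 used; per-precinct cap 2 leaves 1.
Binding limit: min(0, 1) = 0.

0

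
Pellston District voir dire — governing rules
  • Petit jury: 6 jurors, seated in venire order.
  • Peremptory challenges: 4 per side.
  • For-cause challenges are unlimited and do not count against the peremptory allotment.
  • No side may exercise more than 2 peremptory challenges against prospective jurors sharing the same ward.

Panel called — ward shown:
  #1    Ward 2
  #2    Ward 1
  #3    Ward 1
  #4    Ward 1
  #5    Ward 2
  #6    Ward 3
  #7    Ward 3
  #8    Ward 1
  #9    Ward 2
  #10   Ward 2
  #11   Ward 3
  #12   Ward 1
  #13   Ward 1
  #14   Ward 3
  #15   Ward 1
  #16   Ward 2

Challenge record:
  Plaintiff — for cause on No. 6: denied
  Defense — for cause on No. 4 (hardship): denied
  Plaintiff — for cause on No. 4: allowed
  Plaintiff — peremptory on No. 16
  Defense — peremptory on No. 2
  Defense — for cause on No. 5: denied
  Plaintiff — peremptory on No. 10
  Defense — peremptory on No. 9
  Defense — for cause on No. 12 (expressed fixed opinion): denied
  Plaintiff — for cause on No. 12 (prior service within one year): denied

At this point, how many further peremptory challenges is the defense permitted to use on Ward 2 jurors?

Defense peremptories so far: #2, #9 — 2 of 4 used, 2 left overall.
Against Ward 2: #9 — 1 used; per-ward cap 2 leaves 1.
Binding limit: min(2, 1) = 1.

1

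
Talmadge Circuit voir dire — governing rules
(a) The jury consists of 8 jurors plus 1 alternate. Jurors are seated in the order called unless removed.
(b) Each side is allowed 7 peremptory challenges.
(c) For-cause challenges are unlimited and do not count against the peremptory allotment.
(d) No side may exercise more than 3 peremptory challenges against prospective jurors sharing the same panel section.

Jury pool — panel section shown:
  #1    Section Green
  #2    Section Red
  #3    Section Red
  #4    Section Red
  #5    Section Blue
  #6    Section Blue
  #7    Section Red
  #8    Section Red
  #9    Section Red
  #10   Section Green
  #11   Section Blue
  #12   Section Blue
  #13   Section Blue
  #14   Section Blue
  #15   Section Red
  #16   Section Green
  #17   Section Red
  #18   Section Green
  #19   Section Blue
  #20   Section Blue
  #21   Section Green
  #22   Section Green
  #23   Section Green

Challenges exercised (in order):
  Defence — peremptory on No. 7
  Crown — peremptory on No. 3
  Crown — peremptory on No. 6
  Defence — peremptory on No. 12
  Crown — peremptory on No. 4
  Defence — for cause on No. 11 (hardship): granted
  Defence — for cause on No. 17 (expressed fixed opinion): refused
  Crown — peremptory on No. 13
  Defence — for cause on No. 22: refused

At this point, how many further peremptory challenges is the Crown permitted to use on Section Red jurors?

1

Crown peremptories so far: #3, #6, #4, #13 — 4 of 7 used, 3 left overall.
Against Section Red: #3, #4 — 2 used; per-section cap 3 leaves 1.
Binding limit: min(3, 1) = 1.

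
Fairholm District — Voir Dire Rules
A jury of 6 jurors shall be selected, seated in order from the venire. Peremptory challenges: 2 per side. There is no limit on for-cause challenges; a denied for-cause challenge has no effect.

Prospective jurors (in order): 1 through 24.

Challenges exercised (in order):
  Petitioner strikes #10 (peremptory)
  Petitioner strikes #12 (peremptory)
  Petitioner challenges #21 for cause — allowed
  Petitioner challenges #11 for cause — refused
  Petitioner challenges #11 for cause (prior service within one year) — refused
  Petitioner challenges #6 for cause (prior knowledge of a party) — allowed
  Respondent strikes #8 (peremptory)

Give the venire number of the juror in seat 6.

Removed: #6, #8, #10, #12, #21. (#11 stays — for-cause denied.)
Seating in order: seats 1–6 → #1, #2, #3, #4, #5, #7.
So seat 6 is #7.

7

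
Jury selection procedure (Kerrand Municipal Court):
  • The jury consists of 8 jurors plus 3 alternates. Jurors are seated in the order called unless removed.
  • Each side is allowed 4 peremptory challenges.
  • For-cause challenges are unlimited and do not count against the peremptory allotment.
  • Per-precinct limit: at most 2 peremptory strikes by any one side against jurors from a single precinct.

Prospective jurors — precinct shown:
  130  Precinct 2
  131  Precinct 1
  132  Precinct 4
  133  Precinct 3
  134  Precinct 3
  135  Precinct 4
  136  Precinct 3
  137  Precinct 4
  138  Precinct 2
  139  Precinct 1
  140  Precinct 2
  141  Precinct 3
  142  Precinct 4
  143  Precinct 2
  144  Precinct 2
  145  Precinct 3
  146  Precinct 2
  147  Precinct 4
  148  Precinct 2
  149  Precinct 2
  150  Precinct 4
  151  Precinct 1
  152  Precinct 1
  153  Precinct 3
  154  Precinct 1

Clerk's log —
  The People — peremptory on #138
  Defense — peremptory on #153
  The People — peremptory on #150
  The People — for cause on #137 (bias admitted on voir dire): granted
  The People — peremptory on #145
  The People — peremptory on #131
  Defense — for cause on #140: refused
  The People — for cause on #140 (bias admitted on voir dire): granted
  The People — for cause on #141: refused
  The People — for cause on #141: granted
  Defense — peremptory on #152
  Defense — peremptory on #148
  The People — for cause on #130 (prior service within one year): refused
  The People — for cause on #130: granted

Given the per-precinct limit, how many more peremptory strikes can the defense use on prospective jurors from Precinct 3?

Defense peremptories so far: #153, #152, #148 — 3 of 4 used, 1 left overall.
Against Precinct 3: #153 — 1 used; per-precinct cap 2 leaves 1.
Binding limit: min(1, 1) = 1.

1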